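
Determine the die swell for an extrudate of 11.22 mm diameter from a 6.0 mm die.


Die swell ratio = D_extrudate / D_die
= 11.22 / 6.0
= 1.87

Die swell = 1.87


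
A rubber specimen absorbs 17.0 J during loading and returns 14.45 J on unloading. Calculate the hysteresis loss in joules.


Hysteresis loss = loading - unloading
= 17.0 - 14.45
= 2.55 J

2.55 J


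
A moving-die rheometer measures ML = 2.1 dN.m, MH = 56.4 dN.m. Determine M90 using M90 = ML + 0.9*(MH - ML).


M90 = ML + 0.9 * (MH - ML)
M90 = 2.1 + 0.9 * (56.4 - 2.1)
M90 = 2.1 + 0.9 * 54.3
M90 = 50.97 dN.m

50.97 dN.m


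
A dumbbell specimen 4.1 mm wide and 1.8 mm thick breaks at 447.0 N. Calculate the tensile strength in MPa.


Area = width * thickness = 4.1 * 1.8 = 7.38 mm^2
TS = force / area = 447.0 / 7.38 = 60.57 MPa

60.57 MPa


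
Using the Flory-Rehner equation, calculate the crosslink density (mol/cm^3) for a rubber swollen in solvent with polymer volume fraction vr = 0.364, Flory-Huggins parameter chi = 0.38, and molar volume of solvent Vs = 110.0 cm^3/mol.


ln(1 - vr) = ln(1 - 0.364) = -0.4526
Numerator = -((-0.4526) + 0.364 + 0.38 * 0.364^2) = 0.0382
Denominator = 110.0 * (0.364^(1/3) - 0.364/2) = 58.5204
nu = 0.0382 / 58.5204 = 6.5290e-04 mol/cm^3

6.5290e-04 mol/cm^3


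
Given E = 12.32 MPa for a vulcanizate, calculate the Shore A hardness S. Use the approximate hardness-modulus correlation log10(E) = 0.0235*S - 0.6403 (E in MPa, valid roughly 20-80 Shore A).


log10(E) = 0.0235*S - 0.6403  =>  S = (log10(E) + 0.6403) / 0.0235
log10(12.32) = 1.090611
S = (1.090611 + 0.6403) / 0.0235 = 1.730911 / 0.0235
S = 73.7

Shore A = 73.7


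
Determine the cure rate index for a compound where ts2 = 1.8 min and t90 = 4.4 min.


CRI = 100 / (t90 - ts2)
= 100 / (4.4 - 1.8)
= 100 / 2.6
= 38.46 min^-1

38.46 min^-1


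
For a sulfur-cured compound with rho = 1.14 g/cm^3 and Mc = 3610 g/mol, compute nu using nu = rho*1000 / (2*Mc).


nu = rho * 1000 / (2 * Mc)
nu = 1.14 * 1000 / (2 * 3610)
nu = 1140.0 / 7220
nu = 0.1579 mol/L

0.1579 mol/L


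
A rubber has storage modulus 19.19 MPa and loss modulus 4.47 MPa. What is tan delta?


tan delta = E'' / E'
= 4.47 / 19.19
= 0.2329

tan delta = 0.2329


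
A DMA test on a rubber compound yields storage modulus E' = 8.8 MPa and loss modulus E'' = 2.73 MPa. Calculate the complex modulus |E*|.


|E*| = sqrt(E'^2 + E''^2)
= sqrt(8.8^2 + 2.73^2)
= sqrt(77.4400 + 7.4529)
= 9.214 MPa

9.214 MPa


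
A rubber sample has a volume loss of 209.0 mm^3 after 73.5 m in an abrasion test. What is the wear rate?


Rate = volume_loss / distance
= 209.0 / 73.5
= 2.844 mm^3/m

2.844 mm^3/m


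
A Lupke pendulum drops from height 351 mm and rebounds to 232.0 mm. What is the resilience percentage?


Resilience = h_rebound / h_drop * 100
= 232.0 / 351 * 100
= 66.1%

66.1%


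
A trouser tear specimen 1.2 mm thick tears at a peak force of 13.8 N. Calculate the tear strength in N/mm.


Tear strength = force / thickness
= 13.8 / 1.2
= 11.5 N/mm

11.5 N/mm


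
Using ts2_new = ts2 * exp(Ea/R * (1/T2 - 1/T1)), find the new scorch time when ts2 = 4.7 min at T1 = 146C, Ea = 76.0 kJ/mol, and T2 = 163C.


Convert temperatures: T1 = 146 + 273.15 = 419.15 K, T2 = 163 + 273.15 = 436.15 K
ts2_new = 4.7 * exp(76000 / 8.314 * (1/436.15 - 1/419.15))
1/T2 - 1/T1 = -9.2992e-05
ts2_new = 2.01 min

2.01 min


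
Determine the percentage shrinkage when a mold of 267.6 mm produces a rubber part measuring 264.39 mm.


Shrinkage = (mold - part) / mold * 100
= (267.6 - 264.39) / 267.6 * 100
= 3.21 / 267.6 * 100
= 1.2%

1.2%


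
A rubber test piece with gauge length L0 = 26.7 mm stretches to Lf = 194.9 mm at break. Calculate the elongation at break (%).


Elongation = (Lf - L0) / L0 * 100
= (194.9 - 26.7) / 26.7 * 100
= 168.2 / 26.7 * 100
= 630.0%

630.0%


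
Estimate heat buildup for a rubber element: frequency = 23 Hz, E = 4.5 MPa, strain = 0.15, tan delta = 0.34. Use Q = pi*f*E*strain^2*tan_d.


Q = pi * f * E * strain^2 * tan_d
= pi * 23 * 4.5 * 0.15^2 * 0.34
= pi * 23 * 4.5 * 0.0225 * 0.34
= 2.4874

Q = 2.4874


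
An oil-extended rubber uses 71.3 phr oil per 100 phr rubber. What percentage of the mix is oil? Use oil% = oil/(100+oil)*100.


Oil % = oil / (100 + oil) * 100
= 71.3 / (100 + 71.3) * 100
= 71.3 / 171.3 * 100
= 41.62%

41.62%


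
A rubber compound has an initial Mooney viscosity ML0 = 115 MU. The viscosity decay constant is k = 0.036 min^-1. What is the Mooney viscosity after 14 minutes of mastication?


ML = ML0 * exp(-k * t)
ML = 115 * exp(-0.036 * 14)
ML = 115 * 0.6041
ML = 69.47 MU

69.47 MU


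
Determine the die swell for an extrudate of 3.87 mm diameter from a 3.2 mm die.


Die swell ratio = D_extrudate / D_die
= 3.87 / 3.2
= 1.209

Die swell = 1.209


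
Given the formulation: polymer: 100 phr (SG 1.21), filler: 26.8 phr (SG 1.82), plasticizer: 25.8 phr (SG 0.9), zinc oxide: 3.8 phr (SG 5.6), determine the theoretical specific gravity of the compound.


Sum of weights = 156.4
Volume contributions:
  polymer: 100/1.21 = 82.6446
  filler: 26.8/1.82 = 14.7253
  plasticizer: 25.8/0.9 = 28.6667
  zinc oxide: 3.8/5.6 = 0.6786
Sum of volumes = 126.7151
SG = 156.4 / 126.7151 = 1.234

SG = 1.234


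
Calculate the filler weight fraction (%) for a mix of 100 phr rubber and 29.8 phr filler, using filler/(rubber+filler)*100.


Filler % = filler / (rubber + filler) * 100
= 29.8 / (100 + 29.8) * 100
= 29.8 / 129.8 * 100
= 22.96%

22.96%


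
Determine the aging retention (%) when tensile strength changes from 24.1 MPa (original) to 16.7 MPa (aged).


Retention = aged / original * 100
= 16.7 / 24.1 * 100
= 69.3%

69.3%


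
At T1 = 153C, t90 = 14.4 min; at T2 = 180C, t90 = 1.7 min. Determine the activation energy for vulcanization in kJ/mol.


T1 = 426.15 K, T2 = 453.15 K
1/T1 - 1/T2 = 1.3982e-04
ln(t1/t2) = ln(14.4/1.7) = 2.1366
Ea = 8.314 * 2.1366 / 1.3982e-04 = 127049.7890 J/mol
Ea = 127.05 kJ/mol

127.05 kJ/mol


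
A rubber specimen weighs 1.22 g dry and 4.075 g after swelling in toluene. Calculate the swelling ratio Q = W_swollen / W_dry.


Q = W_swollen / W_dry
Q = 4.075 / 1.22
Q = 3.34

Q = 3.34


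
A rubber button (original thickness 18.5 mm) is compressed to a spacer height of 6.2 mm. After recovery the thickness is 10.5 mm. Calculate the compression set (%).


CS = (t0 - recovered) / (t0 - ts) * 100
= (18.5 - 10.5) / (18.5 - 6.2) * 100
= 8.0 / 12.3 * 100
= 65.0%

65.0%


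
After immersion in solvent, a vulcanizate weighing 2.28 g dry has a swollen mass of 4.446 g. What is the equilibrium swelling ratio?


Q = W_swollen / W_dry
Q = 4.446 / 2.28
Q = 1.95

Q = 1.95


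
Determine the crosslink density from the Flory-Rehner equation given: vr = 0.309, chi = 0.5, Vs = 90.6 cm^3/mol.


ln(1 - vr) = ln(1 - 0.309) = -0.3696
Numerator = -((-0.3696) + 0.309 + 0.5 * 0.309^2) = 0.0129
Denominator = 90.6 * (0.309^(1/3) - 0.309/2) = 47.2535
nu = 0.0129 / 47.2535 = 2.7247e-04 mol/cm^3

2.7247e-04 mol/cm^3


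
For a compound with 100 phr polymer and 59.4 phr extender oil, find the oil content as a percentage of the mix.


Oil % = oil / (100 + oil) * 100
= 59.4 / (100 + 59.4) * 100
= 59.4 / 159.4 * 100
= 37.26%

37.26%


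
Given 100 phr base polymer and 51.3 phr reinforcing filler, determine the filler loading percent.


Filler % = filler / (rubber + filler) * 100
= 51.3 / (100 + 51.3) * 100
= 51.3 / 151.3 * 100
= 33.91%

33.91%


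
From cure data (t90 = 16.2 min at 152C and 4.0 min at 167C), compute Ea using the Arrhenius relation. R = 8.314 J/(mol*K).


T1 = 425.15 K, T2 = 440.15 K
1/T1 - 1/T2 = 8.0158e-05
ln(t1/t2) = ln(16.2/4.0) = 1.3987
Ea = 8.314 * 1.3987 / 8.0158e-05 = 145074.6285 J/mol
Ea = 145.07 kJ/mol

145.07 kJ/mol


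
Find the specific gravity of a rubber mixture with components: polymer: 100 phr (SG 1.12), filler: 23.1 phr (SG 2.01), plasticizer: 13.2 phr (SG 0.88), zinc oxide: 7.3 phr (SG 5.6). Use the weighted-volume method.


Sum of weights = 143.6
Volume contributions:
  polymer: 100/1.12 = 89.2857
  filler: 23.1/2.01 = 11.4925
  plasticizer: 13.2/0.88 = 15.0000
  zinc oxide: 7.3/5.6 = 1.3036
Sum of volumes = 117.0818
SG = 143.6 / 117.0818 = 1.226

SG = 1.226


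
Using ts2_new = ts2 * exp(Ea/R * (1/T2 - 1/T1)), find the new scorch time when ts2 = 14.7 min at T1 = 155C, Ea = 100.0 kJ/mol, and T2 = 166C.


Convert temperatures: T1 = 155 + 273.15 = 428.15 K, T2 = 166 + 273.15 = 439.15 K
ts2_new = 14.7 * exp(100000 / 8.314 * (1/439.15 - 1/428.15))
1/T2 - 1/T1 = -5.8504e-05
ts2_new = 7.27 min

7.27 min


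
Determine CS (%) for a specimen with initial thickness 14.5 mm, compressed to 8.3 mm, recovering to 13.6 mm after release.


CS = (t0 - recovered) / (t0 - ts) * 100
= (14.5 - 13.6) / (14.5 - 8.3) * 100
= 0.9 / 6.2 * 100
= 14.5%

14.5%


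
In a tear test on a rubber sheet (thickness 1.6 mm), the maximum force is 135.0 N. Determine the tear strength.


Tear strength = force / thickness
= 135.0 / 1.6
= 84.38 N/mm

84.38 N/mm


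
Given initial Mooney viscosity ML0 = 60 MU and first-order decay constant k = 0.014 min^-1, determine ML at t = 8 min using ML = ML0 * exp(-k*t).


ML = ML0 * exp(-k * t)
ML = 60 * exp(-0.014 * 8)
ML = 60 * 0.8940
ML = 53.64 MU

53.64 MU


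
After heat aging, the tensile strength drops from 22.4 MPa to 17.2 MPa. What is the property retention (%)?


Retention = aged / original * 100
= 17.2 / 22.4 * 100
= 76.8%

76.8%


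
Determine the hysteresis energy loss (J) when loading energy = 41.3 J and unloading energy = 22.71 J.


Hysteresis loss = loading - unloading
= 41.3 - 22.71
= 18.59 J

18.59 J


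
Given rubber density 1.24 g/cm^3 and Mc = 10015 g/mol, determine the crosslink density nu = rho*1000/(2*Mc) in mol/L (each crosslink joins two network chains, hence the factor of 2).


nu = rho * 1000 / (2 * Mc)
nu = 1.24 * 1000 / (2 * 10015)
nu = 1240.0 / 20030
nu = 0.0619 mol/L

0.0619 mol/L


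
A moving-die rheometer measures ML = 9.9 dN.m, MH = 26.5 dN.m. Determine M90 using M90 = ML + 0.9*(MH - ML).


M90 = ML + 0.9 * (MH - ML)
M90 = 9.9 + 0.9 * (26.5 - 9.9)
M90 = 9.9 + 0.9 * 16.6
M90 = 24.84 dN.m

24.84 dN.m


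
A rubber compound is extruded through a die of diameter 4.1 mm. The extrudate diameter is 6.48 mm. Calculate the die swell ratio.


Die swell ratio = D_extrudate / D_die
= 6.48 / 4.1
= 1.58

Die swell = 1.58


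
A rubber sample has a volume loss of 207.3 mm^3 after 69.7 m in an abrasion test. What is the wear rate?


Rate = volume_loss / distance
= 207.3 / 69.7
= 2.974 mm^3/m

2.974 mm^3/m


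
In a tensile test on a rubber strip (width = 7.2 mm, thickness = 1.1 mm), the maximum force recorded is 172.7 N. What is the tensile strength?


Area = width * thickness = 7.2 * 1.1 = 7.92 mm^2
TS = force / area = 172.7 / 7.92 = 21.81 MPa

21.81 MPa


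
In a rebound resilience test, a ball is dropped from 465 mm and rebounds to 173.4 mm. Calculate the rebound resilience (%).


Resilience = h_rebound / h_drop * 100
= 173.4 / 465 * 100
= 37.3%

37.3%


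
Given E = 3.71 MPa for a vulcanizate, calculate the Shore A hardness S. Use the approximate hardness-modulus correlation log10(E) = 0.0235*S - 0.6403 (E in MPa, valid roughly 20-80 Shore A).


log10(E) = 0.0235*S - 0.6403  =>  S = (log10(E) + 0.6403) / 0.0235
log10(3.71) = 0.569374
S = (0.569374 + 0.6403) / 0.0235 = 1.209674 / 0.0235
S = 51.5

Shore A = 51.5


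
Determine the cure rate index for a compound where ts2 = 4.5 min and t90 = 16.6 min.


CRI = 100 / (t90 - ts2)
= 100 / (16.6 - 4.5)
= 100 / 12.1
= 8.26 min^-1

8.26 min^-1


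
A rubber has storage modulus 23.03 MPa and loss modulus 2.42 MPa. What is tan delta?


tan delta = E'' / E'
= 2.42 / 23.03
= 0.1051

tan delta = 0.1051


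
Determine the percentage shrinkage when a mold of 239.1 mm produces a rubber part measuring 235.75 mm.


Shrinkage = (mold - part) / mold * 100
= (239.1 - 235.75) / 239.1 * 100
= 3.35 / 239.1 * 100
= 1.4%

1.4%


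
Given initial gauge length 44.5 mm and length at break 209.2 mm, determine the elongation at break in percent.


Elongation = (Lf - L0) / L0 * 100
= (209.2 - 44.5) / 44.5 * 100
= 164.7 / 44.5 * 100
= 370.1%

370.1%


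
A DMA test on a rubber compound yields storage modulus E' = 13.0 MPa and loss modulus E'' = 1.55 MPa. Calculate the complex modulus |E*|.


|E*| = sqrt(E'^2 + E''^2)
= sqrt(13.0^2 + 1.55^2)
= sqrt(169.0000 + 2.4025)
= 13.092 MPa

13.092 MPa


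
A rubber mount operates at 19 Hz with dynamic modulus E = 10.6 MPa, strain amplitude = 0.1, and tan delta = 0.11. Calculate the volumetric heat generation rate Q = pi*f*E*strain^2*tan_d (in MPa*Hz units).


Q = pi * f * E * strain^2 * tan_d
= pi * 19 * 10.6 * 0.1^2 * 0.11
= pi * 19 * 10.6 * 0.0100 * 0.11
= 0.6960

Q = 0.6960


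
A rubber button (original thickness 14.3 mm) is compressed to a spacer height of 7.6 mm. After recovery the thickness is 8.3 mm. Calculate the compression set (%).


CS = (t0 - recovered) / (t0 - ts) * 100
= (14.3 - 8.3) / (14.3 - 7.6) * 100
= 6.0 / 6.7 * 100
= 89.6%

89.6%


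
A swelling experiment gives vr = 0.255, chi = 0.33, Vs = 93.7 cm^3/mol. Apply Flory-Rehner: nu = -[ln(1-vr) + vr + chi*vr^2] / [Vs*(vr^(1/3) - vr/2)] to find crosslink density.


ln(1 - vr) = ln(1 - 0.255) = -0.2944
Numerator = -((-0.2944) + 0.255 + 0.33 * 0.255^2) = 0.0179
Denominator = 93.7 * (0.255^(1/3) - 0.255/2) = 47.4715
nu = 0.0179 / 47.4715 = 3.7734e-04 mol/cm^3

3.7734e-04 mol/cm^3


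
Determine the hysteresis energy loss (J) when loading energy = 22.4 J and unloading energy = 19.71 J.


Hysteresis loss = loading - unloading
= 22.4 - 19.71
= 2.69 J

2.69 J


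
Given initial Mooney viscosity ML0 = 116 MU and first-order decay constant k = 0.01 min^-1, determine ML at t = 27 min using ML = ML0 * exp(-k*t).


ML = ML0 * exp(-k * t)
ML = 116 * exp(-0.01 * 27)
ML = 116 * 0.7634
ML = 88.55 MU

88.55 MU


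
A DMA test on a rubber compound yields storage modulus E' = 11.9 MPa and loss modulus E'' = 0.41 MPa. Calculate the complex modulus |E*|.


|E*| = sqrt(E'^2 + E''^2)
= sqrt(11.9^2 + 0.41^2)
= sqrt(141.6100 + 0.1681)
= 11.907 MPa

11.907 MPa


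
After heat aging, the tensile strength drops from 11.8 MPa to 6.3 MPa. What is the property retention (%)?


Retention = aged / original * 100
= 6.3 / 11.8 * 100
= 53.4%

53.4%


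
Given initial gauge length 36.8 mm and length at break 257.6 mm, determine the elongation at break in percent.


Elongation = (Lf - L0) / L0 * 100
= (257.6 - 36.8) / 36.8 * 100
= 220.8 / 36.8 * 100
= 600.0%

600.0%


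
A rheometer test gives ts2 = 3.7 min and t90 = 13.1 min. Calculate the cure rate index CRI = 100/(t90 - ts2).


CRI = 100 / (t90 - ts2)
= 100 / (13.1 - 3.7)
= 100 / 9.4
= 10.64 min^-1

10.64 min^-1


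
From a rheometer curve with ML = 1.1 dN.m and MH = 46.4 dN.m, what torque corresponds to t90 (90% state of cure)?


M90 = ML + 0.9 * (MH - ML)
M90 = 1.1 + 0.9 * (46.4 - 1.1)
M90 = 1.1 + 0.9 * 45.3
M90 = 41.87 dN.m

41.87 dN.m


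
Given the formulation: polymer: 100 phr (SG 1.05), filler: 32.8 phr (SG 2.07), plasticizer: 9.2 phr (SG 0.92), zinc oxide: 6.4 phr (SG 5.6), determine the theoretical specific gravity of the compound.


Sum of weights = 148.4
Volume contributions:
  polymer: 100/1.05 = 95.2381
  filler: 32.8/2.07 = 15.8454
  plasticizer: 9.2/0.92 = 10.0000
  zinc oxide: 6.4/5.6 = 1.1429
Sum of volumes = 122.2264
SG = 148.4 / 122.2264 = 1.214

SG = 1.214


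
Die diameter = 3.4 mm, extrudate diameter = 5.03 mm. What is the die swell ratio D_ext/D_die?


Die swell ratio = D_extrudate / D_die
= 5.03 / 3.4
= 1.479

Die swell = 1.479


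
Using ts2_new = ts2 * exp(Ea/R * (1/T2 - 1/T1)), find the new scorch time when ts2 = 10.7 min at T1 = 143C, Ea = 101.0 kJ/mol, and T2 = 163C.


Convert temperatures: T1 = 143 + 273.15 = 416.15 K, T2 = 163 + 273.15 = 436.15 K
ts2_new = 10.7 * exp(101000 / 8.314 * (1/436.15 - 1/416.15))
1/T2 - 1/T1 = -1.1019e-04
ts2_new = 2.81 min

2.81 min


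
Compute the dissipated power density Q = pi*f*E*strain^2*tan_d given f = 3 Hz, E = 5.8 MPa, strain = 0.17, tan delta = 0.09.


Q = pi * f * E * strain^2 * tan_d
= pi * 3 * 5.8 * 0.17^2 * 0.09
= pi * 3 * 5.8 * 0.0289 * 0.09
= 0.1422

Q = 0.1422


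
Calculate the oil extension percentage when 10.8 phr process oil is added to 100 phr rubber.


Oil % = oil / (100 + oil) * 100
= 10.8 / (100 + 10.8) * 100
= 10.8 / 110.8 * 100
= 9.75%

9.75%


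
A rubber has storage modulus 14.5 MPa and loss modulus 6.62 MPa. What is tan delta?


tan delta = E'' / E'
= 6.62 / 14.5
= 0.4566

tan delta = 0.4566


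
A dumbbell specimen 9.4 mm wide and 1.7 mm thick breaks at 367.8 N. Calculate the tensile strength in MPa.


Area = width * thickness = 9.4 * 1.7 = 15.98 mm^2
TS = force / area = 367.8 / 15.98 = 23.02 MPa

23.02 MPa


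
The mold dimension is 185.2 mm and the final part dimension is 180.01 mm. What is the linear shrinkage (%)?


Shrinkage = (mold - part) / mold * 100
= (185.2 - 180.01) / 185.2 * 100
= 5.19 / 185.2 * 100
= 2.8%

2.8%


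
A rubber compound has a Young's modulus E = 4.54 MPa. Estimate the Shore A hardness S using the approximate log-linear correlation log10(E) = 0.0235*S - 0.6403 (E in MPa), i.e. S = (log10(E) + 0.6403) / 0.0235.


log10(E) = 0.0235*S - 0.6403  =>  S = (log10(E) + 0.6403) / 0.0235
log10(4.54) = 0.657056
S = (0.657056 + 0.6403) / 0.0235 = 1.297356 / 0.0235
S = 55.2

Shore A = 55.2


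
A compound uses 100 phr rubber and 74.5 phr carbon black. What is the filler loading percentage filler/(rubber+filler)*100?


Filler % = filler / (rubber + filler) * 100
= 74.5 / (100 + 74.5) * 100
= 74.5 / 174.5 * 100
= 42.69%

42.69%


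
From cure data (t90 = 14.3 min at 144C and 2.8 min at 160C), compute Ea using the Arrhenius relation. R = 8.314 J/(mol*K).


T1 = 417.15 K, T2 = 433.15 K
1/T1 - 1/T2 = 8.8550e-05
ln(t1/t2) = ln(14.3/2.8) = 1.6306
Ea = 8.314 * 1.6306 / 8.8550e-05 = 153101.2469 J/mol
Ea = 153.1 kJ/mol

153.1 kJ/mol


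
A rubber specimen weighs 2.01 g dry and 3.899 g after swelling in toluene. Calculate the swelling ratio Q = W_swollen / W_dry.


Q = W_swollen / W_dry
Q = 3.899 / 2.01
Q = 1.94

Q = 1.94


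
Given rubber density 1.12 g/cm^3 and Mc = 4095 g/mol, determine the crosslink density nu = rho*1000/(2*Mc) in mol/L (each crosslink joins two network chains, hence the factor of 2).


nu = rho * 1000 / (2 * Mc)
nu = 1.12 * 1000 / (2 * 4095)
nu = 1120.0 / 8190
nu = 0.1368 mol/L

0.1368 mol/L


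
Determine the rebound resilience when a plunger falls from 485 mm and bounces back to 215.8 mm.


Resilience = h_rebound / h_drop * 100
= 215.8 / 485 * 100
= 44.5%

44.5%


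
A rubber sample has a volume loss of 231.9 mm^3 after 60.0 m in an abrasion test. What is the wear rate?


Rate = volume_loss / distance
= 231.9 / 60.0
= 3.865 mm^3/m

3.865 mm^3/m


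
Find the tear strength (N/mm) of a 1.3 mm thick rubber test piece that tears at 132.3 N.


Tear strength = force / thickness
= 132.3 / 1.3
= 101.77 N/mm

101.77 N/mm


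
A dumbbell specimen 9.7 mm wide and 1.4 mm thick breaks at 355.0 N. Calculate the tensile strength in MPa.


Area = width * thickness = 9.7 * 1.4 = 13.58 mm^2
TS = force / area = 355.0 / 13.58 = 26.14 MPa

26.14 MPa


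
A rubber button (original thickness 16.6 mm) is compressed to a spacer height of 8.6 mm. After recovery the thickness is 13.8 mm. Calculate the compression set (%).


CS = (t0 - recovered) / (t0 - ts) * 100
= (16.6 - 13.8) / (16.6 - 8.6) * 100
= 2.8 / 8.0 * 100
= 35.0%

35.0%


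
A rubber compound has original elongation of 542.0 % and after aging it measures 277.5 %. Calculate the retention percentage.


Retention = aged / original * 100
= 277.5 / 542.0 * 100
= 51.2%

51.2%


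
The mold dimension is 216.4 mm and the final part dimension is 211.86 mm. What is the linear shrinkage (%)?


Shrinkage = (mold - part) / mold * 100
= (216.4 - 211.86) / 216.4 * 100
= 4.54 / 216.4 * 100
= 2.1%

2.1%


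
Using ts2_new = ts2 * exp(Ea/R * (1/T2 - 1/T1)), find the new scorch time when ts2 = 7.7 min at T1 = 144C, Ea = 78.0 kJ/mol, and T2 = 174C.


Convert temperatures: T1 = 144 + 273.15 = 417.15 K, T2 = 174 + 273.15 = 447.15 K
ts2_new = 7.7 * exp(78000 / 8.314 * (1/447.15 - 1/417.15))
1/T2 - 1/T1 = -1.6083e-04
ts2_new = 1.7 min

1.7 min


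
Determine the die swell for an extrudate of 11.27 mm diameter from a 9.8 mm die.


Die swell ratio = D_extrudate / D_die
= 11.27 / 9.8
= 1.15

Die swell = 1.15


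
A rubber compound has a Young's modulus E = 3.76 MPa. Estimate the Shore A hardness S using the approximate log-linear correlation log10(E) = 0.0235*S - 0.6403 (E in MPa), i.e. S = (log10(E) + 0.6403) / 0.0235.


log10(E) = 0.0235*S - 0.6403  =>  S = (log10(E) + 0.6403) / 0.0235
log10(3.76) = 0.575188
S = (0.575188 + 0.6403) / 0.0235 = 1.215488 / 0.0235
S = 51.7

Shore A = 51.7


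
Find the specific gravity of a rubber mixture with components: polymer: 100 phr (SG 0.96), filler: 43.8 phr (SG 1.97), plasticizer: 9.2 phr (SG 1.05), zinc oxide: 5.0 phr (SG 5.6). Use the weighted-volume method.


Sum of weights = 158.0
Volume contributions:
  polymer: 100/0.96 = 104.1667
  filler: 43.8/1.97 = 22.2335
  plasticizer: 9.2/1.05 = 8.7619
  zinc oxide: 5.0/5.6 = 0.8929
Sum of volumes = 136.0549
SG = 158.0 / 136.0549 = 1.161

SG = 1.161


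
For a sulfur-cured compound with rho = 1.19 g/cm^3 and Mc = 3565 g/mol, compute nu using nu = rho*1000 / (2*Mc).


nu = rho * 1000 / (2 * Mc)
nu = 1.19 * 1000 / (2 * 3565)
nu = 1190.0 / 7130
nu = 0.1669 mol/L

0.1669 mol/L


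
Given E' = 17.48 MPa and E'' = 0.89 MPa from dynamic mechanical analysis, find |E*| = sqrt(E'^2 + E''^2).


|E*| = sqrt(E'^2 + E''^2)
= sqrt(17.48^2 + 0.89^2)
= sqrt(305.5504 + 0.7921)
= 17.503 MPa

17.503 MPa


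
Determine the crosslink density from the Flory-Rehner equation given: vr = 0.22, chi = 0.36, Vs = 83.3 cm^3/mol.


ln(1 - vr) = ln(1 - 0.22) = -0.2485
Numerator = -((-0.2485) + 0.22 + 0.36 * 0.22^2) = 0.0110
Denominator = 83.3 * (0.22^(1/3) - 0.22/2) = 41.1236
nu = 0.0110 / 41.1236 = 2.6839e-04 mol/cm^3

2.6839e-04 mol/cm^3


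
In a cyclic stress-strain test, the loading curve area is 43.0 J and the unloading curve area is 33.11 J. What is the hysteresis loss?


Hysteresis loss = loading - unloading
= 43.0 - 33.11
= 9.89 J

9.89 J


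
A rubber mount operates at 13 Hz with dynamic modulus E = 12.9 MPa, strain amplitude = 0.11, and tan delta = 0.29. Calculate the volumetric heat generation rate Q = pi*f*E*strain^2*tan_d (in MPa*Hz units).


Q = pi * f * E * strain^2 * tan_d
= pi * 13 * 12.9 * 0.11^2 * 0.29
= pi * 13 * 12.9 * 0.0121 * 0.29
= 1.8487

Q = 1.8487


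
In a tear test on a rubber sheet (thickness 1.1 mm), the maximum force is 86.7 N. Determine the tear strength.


Tear strength = force / thickness
= 86.7 / 1.1
= 78.82 N/mm

78.82 N/mm


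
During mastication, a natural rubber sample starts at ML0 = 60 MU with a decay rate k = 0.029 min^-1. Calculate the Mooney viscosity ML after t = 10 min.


ML = ML0 * exp(-k * t)
ML = 60 * exp(-0.029 * 10)
ML = 60 * 0.7483
ML = 44.9 MU

44.9 MU


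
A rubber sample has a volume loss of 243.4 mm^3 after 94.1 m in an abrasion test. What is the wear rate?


Rate = volume_loss / distance
= 243.4 / 94.1
= 2.587 mm^3/m

2.587 mm^3/m


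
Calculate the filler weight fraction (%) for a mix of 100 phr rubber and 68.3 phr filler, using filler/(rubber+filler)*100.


Filler % = filler / (rubber + filler) * 100
= 68.3 / (100 + 68.3) * 100
= 68.3 / 168.3 * 100
= 40.58%

40.58%


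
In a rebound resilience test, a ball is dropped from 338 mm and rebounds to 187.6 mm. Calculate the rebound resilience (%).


Resilience = h_rebound / h_drop * 100
= 187.6 / 338 * 100
= 55.5%

55.5%


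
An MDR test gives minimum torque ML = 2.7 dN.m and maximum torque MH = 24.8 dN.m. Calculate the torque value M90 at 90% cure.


M90 = ML + 0.9 * (MH - ML)
M90 = 2.7 + 0.9 * (24.8 - 2.7)
M90 = 2.7 + 0.9 * 22.1
M90 = 22.59 dN.m

22.59 dN.m


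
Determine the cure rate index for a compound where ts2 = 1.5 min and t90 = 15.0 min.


CRI = 100 / (t90 - ts2)
= 100 / (15.0 - 1.5)
= 100 / 13.5
= 7.41 min^-1

7.41 min^-1


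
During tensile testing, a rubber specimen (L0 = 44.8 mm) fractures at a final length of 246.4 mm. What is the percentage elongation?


Elongation = (Lf - L0) / L0 * 100
= (246.4 - 44.8) / 44.8 * 100
= 201.6 / 44.8 * 100
= 450.0%

450.0%


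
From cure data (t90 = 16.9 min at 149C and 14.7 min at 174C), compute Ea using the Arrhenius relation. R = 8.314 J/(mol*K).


T1 = 422.15 K, T2 = 447.15 K
1/T1 - 1/T2 = 1.3244e-04
ln(t1/t2) = ln(16.9/14.7) = 0.1395
Ea = 8.314 * 0.1395 / 1.3244e-04 = 8755.0531 J/mol
Ea = 8.76 kJ/mol

8.76 kJ/mol


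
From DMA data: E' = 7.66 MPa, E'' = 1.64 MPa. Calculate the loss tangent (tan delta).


tan delta = E'' / E'
= 1.64 / 7.66
= 0.2141

tan delta = 0.2141


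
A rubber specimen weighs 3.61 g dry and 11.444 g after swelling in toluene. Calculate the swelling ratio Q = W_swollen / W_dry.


Q = W_swollen / W_dry
Q = 11.444 / 3.61
Q = 3.17

Q = 3.17


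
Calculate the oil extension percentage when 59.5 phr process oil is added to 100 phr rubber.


Oil % = oil / (100 + oil) * 100
= 59.5 / (100 + 59.5) * 100
= 59.5 / 159.5 * 100
= 37.3%

37.3%


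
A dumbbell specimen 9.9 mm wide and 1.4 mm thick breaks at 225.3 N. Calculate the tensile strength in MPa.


Area = width * thickness = 9.9 * 1.4 = 13.86 mm^2
TS = force / area = 225.3 / 13.86 = 16.26 MPa

16.26 MPa


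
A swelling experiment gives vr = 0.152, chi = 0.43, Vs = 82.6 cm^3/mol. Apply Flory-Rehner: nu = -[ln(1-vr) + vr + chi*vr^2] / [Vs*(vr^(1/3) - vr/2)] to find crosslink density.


ln(1 - vr) = ln(1 - 0.152) = -0.1649
Numerator = -((-0.1649) + 0.152 + 0.43 * 0.152^2) = 0.0029
Denominator = 82.6 * (0.152^(1/3) - 0.152/2) = 37.8044
nu = 0.0029 / 37.8044 = 7.7767e-05 mol/cm^3

7.7767e-05 mol/cm^3


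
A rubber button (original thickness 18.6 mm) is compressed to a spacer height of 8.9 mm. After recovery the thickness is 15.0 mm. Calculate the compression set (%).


CS = (t0 - recovered) / (t0 - ts) * 100
= (18.6 - 15.0) / (18.6 - 8.9) * 100
= 3.6 / 9.7 * 100
= 37.1%

37.1%


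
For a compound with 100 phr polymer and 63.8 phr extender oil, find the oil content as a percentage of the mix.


Oil % = oil / (100 + oil) * 100
= 63.8 / (100 + 63.8) * 100
= 63.8 / 163.8 * 100
= 38.95%

38.95%


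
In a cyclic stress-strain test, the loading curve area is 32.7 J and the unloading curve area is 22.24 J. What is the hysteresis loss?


Hysteresis loss = loading - unloading
= 32.7 - 22.24
= 10.46 J

10.46 J


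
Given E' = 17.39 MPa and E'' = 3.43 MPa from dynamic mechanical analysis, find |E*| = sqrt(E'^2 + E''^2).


|E*| = sqrt(E'^2 + E''^2)
= sqrt(17.39^2 + 3.43^2)
= sqrt(302.4121 + 11.7649)
= 17.725 MPa

17.725 MPa


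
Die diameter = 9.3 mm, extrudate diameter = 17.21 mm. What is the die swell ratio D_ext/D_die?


Die swell ratio = D_extrudate / D_die
= 17.21 / 9.3
= 1.851

Die swell = 1.851


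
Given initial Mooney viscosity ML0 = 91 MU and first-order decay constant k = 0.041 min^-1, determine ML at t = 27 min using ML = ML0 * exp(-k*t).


ML = ML0 * exp(-k * t)
ML = 91 * exp(-0.041 * 27)
ML = 91 * 0.3305
ML = 30.08 MU

30.08 MU


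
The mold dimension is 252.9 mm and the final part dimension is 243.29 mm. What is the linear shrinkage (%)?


Shrinkage = (mold - part) / mold * 100
= (252.9 - 243.29) / 252.9 * 100
= 9.61 / 252.9 * 100
= 3.8%

3.8%


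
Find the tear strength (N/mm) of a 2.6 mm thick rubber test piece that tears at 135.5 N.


Tear strength = force / thickness
= 135.5 / 2.6
= 52.12 N/mm

52.12 N/mm


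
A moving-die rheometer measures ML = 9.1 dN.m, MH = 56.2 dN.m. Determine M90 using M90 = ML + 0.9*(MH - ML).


M90 = ML + 0.9 * (MH - ML)
M90 = 9.1 + 0.9 * (56.2 - 9.1)
M90 = 9.1 + 0.9 * 47.1
M90 = 51.49 dN.m

51.49 dN.m


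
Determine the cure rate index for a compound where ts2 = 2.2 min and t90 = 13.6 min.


CRI = 100 / (t90 - ts2)
= 100 / (13.6 - 2.2)
= 100 / 11.4
= 8.77 min^-1

8.77 min^-1


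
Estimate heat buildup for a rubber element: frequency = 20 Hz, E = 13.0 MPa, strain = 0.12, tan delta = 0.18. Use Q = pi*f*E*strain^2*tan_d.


Q = pi * f * E * strain^2 * tan_d
= pi * 20 * 13.0 * 0.12^2 * 0.18
= pi * 20 * 13.0 * 0.0144 * 0.18
= 2.1172

Q = 2.1172


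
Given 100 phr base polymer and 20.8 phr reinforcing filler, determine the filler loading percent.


Filler % = filler / (rubber + filler) * 100
= 20.8 / (100 + 20.8) * 100
= 20.8 / 120.8 * 100
= 17.22%

17.22%


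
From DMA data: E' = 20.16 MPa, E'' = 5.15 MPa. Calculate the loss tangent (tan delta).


tan delta = E'' / E'
= 5.15 / 20.16
= 0.2555

tan delta = 0.2555


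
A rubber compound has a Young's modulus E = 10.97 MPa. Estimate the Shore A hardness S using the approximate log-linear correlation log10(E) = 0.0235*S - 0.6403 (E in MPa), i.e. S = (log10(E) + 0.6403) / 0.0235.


log10(E) = 0.0235*S - 0.6403  =>  S = (log10(E) + 0.6403) / 0.0235
log10(10.97) = 1.040207
S = (1.040207 + 0.6403) / 0.0235 = 1.680507 / 0.0235
S = 71.5

Shore A = 71.5


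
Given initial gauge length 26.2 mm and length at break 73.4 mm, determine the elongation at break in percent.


Elongation = (Lf - L0) / L0 * 100
= (73.4 - 26.2) / 26.2 * 100
= 47.2 / 26.2 * 100
= 180.2%

180.2%


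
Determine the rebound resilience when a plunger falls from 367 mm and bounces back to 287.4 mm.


Resilience = h_rebound / h_drop * 100
= 287.4 / 367 * 100
= 78.3%

78.3%


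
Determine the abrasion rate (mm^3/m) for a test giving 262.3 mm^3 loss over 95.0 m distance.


Rate = volume_loss / distance
= 262.3 / 95.0
= 2.761 mm^3/m

2.761 mm^3/m


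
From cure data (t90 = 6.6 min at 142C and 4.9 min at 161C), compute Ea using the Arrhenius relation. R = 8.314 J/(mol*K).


T1 = 415.15 K, T2 = 434.15 K
1/T1 - 1/T2 = 1.0542e-04
ln(t1/t2) = ln(6.6/4.9) = 0.2978
Ea = 8.314 * 0.2978 / 1.0542e-04 = 23489.6307 J/mol
Ea = 23.49 kJ/mol

23.49 kJ/mol


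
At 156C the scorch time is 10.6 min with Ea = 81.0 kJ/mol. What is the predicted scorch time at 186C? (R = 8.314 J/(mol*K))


Convert temperatures: T1 = 156 + 273.15 = 429.15 K, T2 = 186 + 273.15 = 459.15 K
ts2_new = 10.6 * exp(81000 / 8.314 * (1/459.15 - 1/429.15))
1/T2 - 1/T1 = -1.5225e-04
ts2_new = 2.4 min

2.4 min


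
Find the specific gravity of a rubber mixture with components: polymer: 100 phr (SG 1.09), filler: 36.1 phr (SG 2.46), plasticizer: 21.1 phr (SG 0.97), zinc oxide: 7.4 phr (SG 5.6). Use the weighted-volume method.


Sum of weights = 164.6
Volume contributions:
  polymer: 100/1.09 = 91.7431
  filler: 36.1/2.46 = 14.6748
  plasticizer: 21.1/0.97 = 21.7526
  zinc oxide: 7.4/5.6 = 1.3214
Sum of volumes = 129.4919
SG = 164.6 / 129.4919 = 1.271

SG = 1.271


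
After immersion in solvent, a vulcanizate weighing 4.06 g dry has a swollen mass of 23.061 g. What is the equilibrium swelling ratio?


Q = W_swollen / W_dry
Q = 23.061 / 4.06
Q = 5.68

Q = 5.68


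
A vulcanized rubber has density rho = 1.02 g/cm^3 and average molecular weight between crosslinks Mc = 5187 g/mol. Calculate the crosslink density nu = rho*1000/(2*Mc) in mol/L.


nu = rho * 1000 / (2 * Mc)
nu = 1.02 * 1000 / (2 * 5187)
nu = 1020.0 / 10374
nu = 0.0983 mol/L

0.0983 mol/L


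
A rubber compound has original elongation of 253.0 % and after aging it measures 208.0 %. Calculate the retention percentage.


Retention = aged / original * 100
= 208.0 / 253.0 * 100
= 82.2%

82.2%


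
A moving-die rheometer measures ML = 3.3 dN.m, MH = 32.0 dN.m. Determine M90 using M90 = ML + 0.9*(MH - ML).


M90 = ML + 0.9 * (MH - ML)
M90 = 3.3 + 0.9 * (32.0 - 3.3)
M90 = 3.3 + 0.9 * 28.7
M90 = 29.13 dN.m

29.13 dN.m


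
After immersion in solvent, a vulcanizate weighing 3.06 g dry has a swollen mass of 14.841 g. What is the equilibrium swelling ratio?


Q = W_swollen / W_dry
Q = 14.841 / 3.06
Q = 4.85

Q = 4.85


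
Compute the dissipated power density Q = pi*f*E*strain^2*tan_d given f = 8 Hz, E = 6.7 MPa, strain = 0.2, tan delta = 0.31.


Q = pi * f * E * strain^2 * tan_d
= pi * 8 * 6.7 * 0.2^2 * 0.31
= pi * 8 * 6.7 * 0.0400 * 0.31
= 2.0880

Q = 2.0880


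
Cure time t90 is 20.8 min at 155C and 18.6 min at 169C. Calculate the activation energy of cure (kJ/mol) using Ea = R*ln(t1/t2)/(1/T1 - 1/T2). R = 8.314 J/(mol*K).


T1 = 428.15 K, T2 = 442.15 K
1/T1 - 1/T2 = 7.3954e-05
ln(t1/t2) = ln(20.8/18.6) = 0.1118
Ea = 8.314 * 0.1118 / 7.3954e-05 = 12567.7051 J/mol
Ea = 12.57 kJ/mol

12.57 kJ/mol


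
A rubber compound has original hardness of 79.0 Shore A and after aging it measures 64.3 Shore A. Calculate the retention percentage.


Retention = aged / original * 100
= 64.3 / 79.0 * 100
= 81.4%

81.4%


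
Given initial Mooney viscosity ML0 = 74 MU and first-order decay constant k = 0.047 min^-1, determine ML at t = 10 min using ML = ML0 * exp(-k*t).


ML = ML0 * exp(-k * t)
ML = 74 * exp(-0.047 * 10)
ML = 74 * 0.6250
ML = 46.25 MU

46.25 MU


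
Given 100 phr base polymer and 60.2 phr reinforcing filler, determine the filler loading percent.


Filler % = filler / (rubber + filler) * 100
= 60.2 / (100 + 60.2) * 100
= 60.2 / 160.2 * 100
= 37.58%

37.58%


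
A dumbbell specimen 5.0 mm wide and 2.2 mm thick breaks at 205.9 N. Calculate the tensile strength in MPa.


Area = width * thickness = 5.0 * 2.2 = 11.0 mm^2
TS = force / area = 205.9 / 11.0 = 18.72 MPa

18.72 MPa


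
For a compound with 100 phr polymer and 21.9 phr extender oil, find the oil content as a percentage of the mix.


Oil % = oil / (100 + oil) * 100
= 21.9 / (100 + 21.9) * 100
= 21.9 / 121.9 * 100
= 17.97%

17.97%


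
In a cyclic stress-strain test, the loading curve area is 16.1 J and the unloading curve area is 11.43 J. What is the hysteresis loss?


Hysteresis loss = loading - unloading
= 16.1 - 11.43
= 4.67 J

4.67 J


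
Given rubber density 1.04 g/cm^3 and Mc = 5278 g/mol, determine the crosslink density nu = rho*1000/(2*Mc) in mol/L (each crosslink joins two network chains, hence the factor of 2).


nu = rho * 1000 / (2 * Mc)
nu = 1.04 * 1000 / (2 * 5278)
nu = 1040.0 / 10556
nu = 0.0985 mol/L

0.0985 mol/L


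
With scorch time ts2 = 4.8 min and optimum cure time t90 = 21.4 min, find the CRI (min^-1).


CRI = 100 / (t90 - ts2)
= 100 / (21.4 - 4.8)
= 100 / 16.6
= 6.02 min^-1

6.02 min^-1


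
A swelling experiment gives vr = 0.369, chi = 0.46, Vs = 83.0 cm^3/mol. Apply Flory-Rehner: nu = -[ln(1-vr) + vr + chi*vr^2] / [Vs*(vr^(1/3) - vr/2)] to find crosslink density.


ln(1 - vr) = ln(1 - 0.369) = -0.4604
Numerator = -((-0.4604) + 0.369 + 0.46 * 0.369^2) = 0.0288
Denominator = 83.0 * (0.369^(1/3) - 0.369/2) = 44.2189
nu = 0.0288 / 44.2189 = 6.5165e-04 mol/cm^3

6.5165e-04 mol/cm^3


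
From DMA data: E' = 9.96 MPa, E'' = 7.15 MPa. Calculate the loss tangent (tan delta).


tan delta = E'' / E'
= 7.15 / 9.96
= 0.7179

tan delta = 0.7179


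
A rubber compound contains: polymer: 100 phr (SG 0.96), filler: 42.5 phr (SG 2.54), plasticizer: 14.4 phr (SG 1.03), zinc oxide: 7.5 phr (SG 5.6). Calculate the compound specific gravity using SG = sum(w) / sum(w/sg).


Sum of weights = 164.4
Volume contributions:
  polymer: 100/0.96 = 104.1667
  filler: 42.5/2.54 = 16.7323
  plasticizer: 14.4/1.03 = 13.9806
  zinc oxide: 7.5/5.6 = 1.3393
Sum of volumes = 136.2188
SG = 164.4 / 136.2188 = 1.207

SG = 1.207


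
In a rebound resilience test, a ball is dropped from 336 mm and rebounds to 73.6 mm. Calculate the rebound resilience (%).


Resilience = h_rebound / h_drop * 100
= 73.6 / 336 * 100
= 21.9%

21.9%


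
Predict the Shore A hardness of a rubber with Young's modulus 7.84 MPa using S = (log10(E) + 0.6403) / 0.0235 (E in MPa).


log10(E) = 0.0235*S - 0.6403  =>  S = (log10(E) + 0.6403) / 0.0235
log10(7.84) = 0.894316
S = (0.894316 + 0.6403) / 0.0235 = 1.534616 / 0.0235
S = 65.3

Shore A = 65.3


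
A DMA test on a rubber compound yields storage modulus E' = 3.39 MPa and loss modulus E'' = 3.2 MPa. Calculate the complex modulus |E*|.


|E*| = sqrt(E'^2 + E''^2)
= sqrt(3.39^2 + 3.2^2)
= sqrt(11.4921 + 10.2400)
= 4.662 MPa

4.662 MPa


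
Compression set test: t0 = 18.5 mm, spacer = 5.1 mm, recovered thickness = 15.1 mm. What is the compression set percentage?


CS = (t0 - recovered) / (t0 - ts) * 100
= (18.5 - 15.1) / (18.5 - 5.1) * 100
= 3.4 / 13.4 * 100
= 25.4%

25.4%


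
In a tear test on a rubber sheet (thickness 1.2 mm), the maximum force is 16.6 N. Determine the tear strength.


Tear strength = force / thickness
= 16.6 / 1.2
= 13.83 N/mm

13.83 N/mm


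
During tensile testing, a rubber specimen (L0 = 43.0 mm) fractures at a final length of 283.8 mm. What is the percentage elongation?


Elongation = (Lf - L0) / L0 * 100
= (283.8 - 43.0) / 43.0 * 100
= 240.8 / 43.0 * 100
= 560.0%

560.0%


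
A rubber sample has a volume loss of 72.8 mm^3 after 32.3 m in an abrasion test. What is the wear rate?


Rate = volume_loss / distance
= 72.8 / 32.3
= 2.254 mm^3/m

2.254 mm^3/m


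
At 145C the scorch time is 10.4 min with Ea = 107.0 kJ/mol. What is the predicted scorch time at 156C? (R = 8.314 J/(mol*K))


Convert temperatures: T1 = 145 + 273.15 = 418.15 K, T2 = 156 + 273.15 = 429.15 K
ts2_new = 10.4 * exp(107000 / 8.314 * (1/429.15 - 1/418.15))
1/T2 - 1/T1 = -6.1299e-05
ts2_new = 4.73 min

4.73 min


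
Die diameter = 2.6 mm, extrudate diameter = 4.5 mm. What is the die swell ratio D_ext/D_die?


Die swell ratio = D_extrudate / D_die
= 4.5 / 2.6
= 1.731

Die swell = 1.731


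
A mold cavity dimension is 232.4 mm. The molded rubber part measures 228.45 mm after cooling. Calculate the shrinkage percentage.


Shrinkage = (mold - part) / mold * 100
= (232.4 - 228.45) / 232.4 * 100
= 3.95 / 232.4 * 100
= 1.7%

1.7%


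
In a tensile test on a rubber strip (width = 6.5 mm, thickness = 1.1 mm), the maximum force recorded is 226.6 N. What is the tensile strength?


Area = width * thickness = 6.5 * 1.1 = 7.15 mm^2
TS = force / area = 226.6 / 7.15 = 31.69 MPa

31.69 MPa


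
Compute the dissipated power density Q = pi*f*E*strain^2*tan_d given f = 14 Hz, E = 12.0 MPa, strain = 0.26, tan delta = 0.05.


Q = pi * f * E * strain^2 * tan_d
= pi * 14 * 12.0 * 0.26^2 * 0.05
= pi * 14 * 12.0 * 0.0676 * 0.05
= 1.7839

Q = 1.7839


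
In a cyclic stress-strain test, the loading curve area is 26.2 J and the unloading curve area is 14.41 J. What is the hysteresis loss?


Hysteresis loss = loading - unloading
= 26.2 - 14.41
= 11.79 J

11.79 J


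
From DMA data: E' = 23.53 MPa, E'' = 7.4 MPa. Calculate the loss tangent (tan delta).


tan delta = E'' / E'
= 7.4 / 23.53
= 0.3145

tan delta = 0.3145


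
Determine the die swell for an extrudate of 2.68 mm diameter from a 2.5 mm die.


Die swell ratio = D_extrudate / D_die
= 2.68 / 2.5
= 1.072

Die swell = 1.072


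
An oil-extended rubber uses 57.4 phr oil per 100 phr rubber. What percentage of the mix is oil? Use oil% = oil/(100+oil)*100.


Oil % = oil / (100 + oil) * 100
= 57.4 / (100 + 57.4) * 100
= 57.4 / 157.4 * 100
= 36.47%

36.47%


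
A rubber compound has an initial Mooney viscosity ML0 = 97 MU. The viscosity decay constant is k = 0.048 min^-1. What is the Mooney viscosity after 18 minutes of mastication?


ML = ML0 * exp(-k * t)
ML = 97 * exp(-0.048 * 18)
ML = 97 * 0.4215
ML = 40.88 MU

40.88 MU


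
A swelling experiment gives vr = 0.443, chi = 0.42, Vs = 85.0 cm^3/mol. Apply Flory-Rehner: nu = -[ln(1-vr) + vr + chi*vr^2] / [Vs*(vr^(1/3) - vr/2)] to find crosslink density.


ln(1 - vr) = ln(1 - 0.443) = -0.5852
Numerator = -((-0.5852) + 0.443 + 0.42 * 0.443^2) = 0.0598
Denominator = 85.0 * (0.443^(1/3) - 0.443/2) = 45.9693
nu = 0.0598 / 45.9693 = 0.0013 mol/cm^3

0.0013 mol/cm^3
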